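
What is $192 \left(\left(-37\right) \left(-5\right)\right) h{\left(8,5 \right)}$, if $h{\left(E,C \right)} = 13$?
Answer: $461760$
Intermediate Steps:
$192 \left(\left(-37\right) \left(-5\right)\right) h{\left(8,5 \right)} = 192 \left(\left(-37\right) \left(-5\right)\right) 13 = 192 \cdot 185 \cdot 13 = 35520 \cdot 13 = 461760$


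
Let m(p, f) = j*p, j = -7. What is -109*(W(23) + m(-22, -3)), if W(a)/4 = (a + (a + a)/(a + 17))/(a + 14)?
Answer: -3158057/185 ≈ -17071.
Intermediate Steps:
m(p, f) = -7*p
W(a) = 4*(a + 2*a/(17 + a))/(14 + a) (W(a) = 4*((a + (a + a)/(a + 17))/(a + 14)) = 4*((a + (2*a)/(17 + a))/(14 + a)) = 4*((a + 2*a/(17 + a))/(14 + a)) = 4*(a + 2*a/(17 + a))/(14 + a))
-109*(W(23) + m(-22, -3)) = -109*(4*23*(19 + 23)/(238 + 23² + 31*23) - 7*(-22)) = -109*(4*23*42/(238 + 529 + 713) + 154) = -109*(4*23*42/1480 + 154) = -109*(4*23*(1/1480)*42 + 154) = -109*(483/185 + 154) = -109*28973/185 = -3158057/185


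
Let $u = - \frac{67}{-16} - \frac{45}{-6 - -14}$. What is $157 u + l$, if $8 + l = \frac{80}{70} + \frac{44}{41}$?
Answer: $- \frac{1062917}{4592} \approx -231.47$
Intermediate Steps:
$l = - \frac{1660}{287}$ ($l = -8 + \left(\frac{80}{70} + \frac{44}{41}\right) = -8 + \left(80 \cdot \frac{1}{70} + 44 \cdot \frac{1}{41}\right) = -8 + \left(\frac{8}{7} + \frac{44}{41}\right) = -8 + \frac{636}{287} = - \frac{1660}{287} \approx -5.784$)
$u = - \frac{23}{16}$ ($u = \left(-67\right) \left(- \frac{1}{16}\right) - \frac{45}{-6 + 14} = \frac{67}{16} - \frac{45}{8} = - \frac{23}{16} \approx -1.4375$)
$157 u + l = 157 \left(- \frac{23}{16}\right) - \frac{1660}{287} = - \frac{3611}{16} - \frac{1660}{287} = - \frac{1062917}{4592}$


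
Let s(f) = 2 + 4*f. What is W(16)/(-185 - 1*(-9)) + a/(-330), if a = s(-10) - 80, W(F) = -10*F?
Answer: 19/15 ≈ 1.2667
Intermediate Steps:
a = -118 (a = (2 + 4*(-10)) - 80 = (2 - 40) - 80 = -38 - 80 = -118)
W(16)/(-185 - 1*(-9)) + a/(-330) = (-10*16)/(-185 - 1*(-9)) - 118/(-330) = -160/(-185 + 9) - 118*(-1/330) = -160/(-176) + 59/165 = -160*(-1/176) + 59/165 = 10/11 + 59/165 = 19/15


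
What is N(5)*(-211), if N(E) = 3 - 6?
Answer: 633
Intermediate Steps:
N(E) = -3
N(5)*(-211) = -3*(-211) = 633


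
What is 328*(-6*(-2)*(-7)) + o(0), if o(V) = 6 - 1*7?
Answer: -27553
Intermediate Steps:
o(V) = -1 (o(V) = 6 - 7 = -1)
328*(-6*(-2)*(-7)) + o(0) = 328*(-6*(-2)*(-7)) - 1 = 328*(12*(-7)) - 1 = 328*(-84) - 1 = -27552 - 1 = -27553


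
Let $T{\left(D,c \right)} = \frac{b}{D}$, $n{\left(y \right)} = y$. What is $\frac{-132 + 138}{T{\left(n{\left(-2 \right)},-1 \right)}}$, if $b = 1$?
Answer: $-12$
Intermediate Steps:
$T{\left(D,c \right)} = \frac{1}{D}$ ($T{\left(D,c \right)} = 1 \frac{1}{D} = \frac{1}{D}$)
$\frac{-132 + 138}{T{\left(n{\left(-2 \right)},-1 \right)}} = \frac{-132 + 138}{\frac{1}{-2}} = \frac{1}{- \frac{1}{2}} \cdot 6 = \left(-2\right) 6 = -12$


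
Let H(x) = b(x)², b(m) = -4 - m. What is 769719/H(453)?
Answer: 769719/208849 ≈ 3.6855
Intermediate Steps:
H(x) = (-4 - x)²
769719/H(453) = 769719/((4 + 453)²) = 769719/(457²) = 769719/208849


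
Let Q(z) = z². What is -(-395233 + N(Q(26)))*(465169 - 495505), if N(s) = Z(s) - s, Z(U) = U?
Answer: -11989788288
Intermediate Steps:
N(s) = 0 (N(s) = s - s = 0)
-(-395233 + N(Q(26)))*(465169 - 495505) = -(-395233 + 0)*(465169 - 495505) = -(-395233)*(-30336) = -1*11989788288 = -11989788288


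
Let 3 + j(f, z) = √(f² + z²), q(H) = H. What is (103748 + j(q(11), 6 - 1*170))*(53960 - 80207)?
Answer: -2722995015 - 26247*√27017 ≈ -2.7273e+9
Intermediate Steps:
j(f, z) = -3 + √(f² + z²)
(103748 + j(q(11), 6 - 1*170))*(53960 - 80207) = (103748 + (-3 + √(11² + (6 - 1*170)²)))*(53960 - 80207) = (103748 + (-3 + √(121 + (6 - 170)²)))*(-26247) = (103748 + (-3 + √(121 + (-164)²)))*(-26247) = (103748 + (-3 + √(121 + 26896)))*(-26247) = (103748 + (-3 + √27017))*(-26247) = (103745 + √27017)*(-26247) = -2722995015 - 26247*√27017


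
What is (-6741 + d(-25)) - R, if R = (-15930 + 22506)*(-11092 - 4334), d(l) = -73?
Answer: 101434562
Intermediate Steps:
R = -101441376 (R = 6576*(-15426) = -101441376)
(-6741 + d(-25)) - R = (-6741 - 73) - 1*(-101441376) = -6814 + 101441376 = 101434562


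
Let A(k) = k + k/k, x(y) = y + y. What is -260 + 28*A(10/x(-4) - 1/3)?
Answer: -829/3 ≈ -276.33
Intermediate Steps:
x(y) = 2*y
A(k) = 1 + k (A(k) = k + 1 = 1 + k)
-260 + 28*A(10/x(-4) - 1/3) = -260 + 28*(1 + (10/((2*(-4))) - 1/3)) = -260 + 28*(1 + (10/(-8) - 1*⅓)) = -260 + 28*(1 + (10*(-⅛) - ⅓)) = -260 + 28*(1 + (-5/4 - ⅓)) = -260 + 28*(1 - 19/12) = -260 + 28*(-7/12) = -260 - 49/3 = -829/3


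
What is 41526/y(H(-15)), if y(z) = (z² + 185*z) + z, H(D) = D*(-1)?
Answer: 4614/335 ≈ 13.773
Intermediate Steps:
H(D) = -D
y(z) = z² + 186*z
41526/y(H(-15)) = 41526/(((-1*(-15))*(186 - 1*(-15)))) = 41526/((15*(186 + 15))) = 41526/((15*201)) = 41526/3015 = 41526*(1/3015) = 4614/335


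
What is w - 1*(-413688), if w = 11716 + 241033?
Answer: 666437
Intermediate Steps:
w = 252749
w - 1*(-413688) = 252749 - 1*(-413688) = 252749 + 413688 = 666437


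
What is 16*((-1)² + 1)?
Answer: 32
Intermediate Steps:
16*((-1)² + 1) = 16*(1 + 1) = 16*2 = 32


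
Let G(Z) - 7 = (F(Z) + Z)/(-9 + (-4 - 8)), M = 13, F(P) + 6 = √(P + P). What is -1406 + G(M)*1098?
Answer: 5914 - 366*√26/7 ≈ 5647.4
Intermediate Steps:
F(P) = -6 + √2*√P (F(P) = -6 + √(P + P) = -6 + √(2*P) = -6 + √2*√P)
G(Z) = 51/7 - Z/21 - √2*√Z/21 (G(Z) = 7 + ((-6 + √2*√Z) + Z)/(-9 + (-4 - 8)) = 7 + (-6 + Z + √2*√Z)/(-9 - 12) = 7 + (-6 + Z + √2*√Z)/(-21) = 7 + (-6 + Z + √2*√Z)*(-1/21) = 7 + (2/7 - Z/21 - √2*√Z/21) = 51/7 - Z/21 - √2*√Z/21)
-1406 + G(M)*1098 = -1406 + (51/7 - 1/21*13 - √2*√13/21)*1098 = -1406 + (51/7 - 13/21 - √26/21)*1098 = -1406 + (20/3 - √26/21)*1098 = -1406 + (7320 - 366*√26/7) = 5914 - 366*√26/7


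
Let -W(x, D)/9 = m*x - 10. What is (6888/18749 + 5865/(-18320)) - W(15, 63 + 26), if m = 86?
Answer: 791385035775/68696336 ≈ 11520.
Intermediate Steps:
W(x, D) = 90 - 774*x (W(x, D) = -9*(86*x - 10) = -9*(-10 + 86*x) = 90 - 774*x)
(6888/18749 + 5865/(-18320)) - W(15, 63 + 26) = (6888/18749 + 5865/(-18320)) - (90 - 774*15) = (6888*(1/18749) + 5865*(-1/18320)) - (90 - 11610) = (6888/18749 - 1173/3664) - 1*(-11520) = 3245055/68696336 + 11520 = 791385035775/68696336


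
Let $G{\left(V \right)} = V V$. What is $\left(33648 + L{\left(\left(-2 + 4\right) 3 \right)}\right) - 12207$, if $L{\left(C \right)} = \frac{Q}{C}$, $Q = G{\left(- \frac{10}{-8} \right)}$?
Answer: $\frac{2058361}{96} \approx 21441.0$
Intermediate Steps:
$G{\left(V \right)} = V^{2}$
$Q = \frac{25}{16}$ ($Q = \left(- \frac{10}{-8}\right)^{2} = \left(\left(-10\right) \left(- \frac{1}{8}\right)\right)^{2} = \left(\frac{5}{4}\right)^{2} = \frac{25}{16} \approx 1.5625$)
$L{\left(C \right)} = \frac{25}{16 C}$
$\left(33648 + L{\left(\left(-2 + 4\right) 3 \right)}\right) - 12207 = \left(33648 + \frac{25}{16 \left(-2 + 4\right) 3}\right) - 12207 = \left(33648 + \frac{25}{16 \cdot 2 \cdot 3}\right) - 12207 = \left(33648 + \frac{25}{16 \cdot 6}\right) - 12207 = \left(33648 + \frac{25}{16} \cdot \frac{1}{6}\right) - 12207 = \left(33648 + \frac{25}{96}\right) - 12207 = \frac{3230233}{96} - 12207 = \frac{2058361}{96}$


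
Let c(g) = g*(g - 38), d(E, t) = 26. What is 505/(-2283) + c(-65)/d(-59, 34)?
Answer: 1174735/4566 ≈ 257.28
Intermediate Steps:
c(g) = g*(-38 + g)
505/(-2283) + c(-65)/d(-59, 34) = 505/(-2283) - 65*(-38 - 65)/26 = 505*(-1/2283) - 65*(-103)*(1/26) = -505/2283 + 6695*(1/26) = -505/2283 + 515/2 = 1174735/4566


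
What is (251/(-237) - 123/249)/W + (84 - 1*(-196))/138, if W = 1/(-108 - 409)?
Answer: 121396010/150811 ≈ 804.96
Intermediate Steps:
W = -1/517 (W = 1/(-517) = -1/517 ≈ -0.0019342)
(251/(-237) - 123/249)/W + (84 - 1*(-196))/138 = (251/(-237) - 123/249)/(-1/517) + (84 - 1*(-196))/138 = (251*(-1/237) - 123*1/249)*(-517) + (84 + 196)*(1/138) = (-251/237 - 41/83)*(-517) + 280*(1/138) = -30550/19671*(-517) + 140/69 = 15794350/19671 + 140/69 = 121396010/150811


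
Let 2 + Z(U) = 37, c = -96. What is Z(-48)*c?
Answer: -3360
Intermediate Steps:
Z(U) = 35 (Z(U) = -2 + 37 = 35)
Z(-48)*c = 35*(-96) = -3360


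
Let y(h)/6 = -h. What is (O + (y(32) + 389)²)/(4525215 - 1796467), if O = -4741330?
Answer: -4702521/2728748 ≈ -1.7233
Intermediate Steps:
y(h) = -6*h (y(h) = 6*(-h) = -6*h)
(O + (y(32) + 389)²)/(4525215 - 1796467) = (-4741330 + (-6*32 + 389)²)/(4525215 - 1796467) = (-4741330 + (-192 + 389)²)/2728748 = (-4741330 + 197²)*(1/2728748) = (-4741330 + 38809)*(1/2728748) = -4702521*1/2728748 = -4702521/2728748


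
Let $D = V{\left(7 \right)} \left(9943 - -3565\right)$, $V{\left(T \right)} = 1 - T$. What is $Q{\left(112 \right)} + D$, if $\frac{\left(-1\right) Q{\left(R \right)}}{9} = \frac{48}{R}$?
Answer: $- \frac{567363}{7} \approx -81052.0$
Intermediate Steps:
$Q{\left(R \right)} = - \frac{432}{R}$ ($Q{\left(R \right)} = - 9 \frac{48}{R} = - \frac{432}{R}$)
$D = -81048$ ($D = \left(1 - 7\right) \left(9943 - -3565\right) = \left(1 - 7\right) \left(9943 + 3565\right) = \left(-6\right) 13508 = -81048$)
$Q{\left(112 \right)} + D = - \frac{432}{112} - 81048 = \left(-432\right) \frac{1}{112} - 81048 = - \frac{27}{7} - 81048 = - \frac{567363}{7}$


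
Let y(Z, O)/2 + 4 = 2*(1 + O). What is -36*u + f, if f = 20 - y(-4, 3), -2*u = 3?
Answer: 66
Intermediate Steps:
u = -3/2 (u = -½*3 = -3/2 ≈ -1.5000)
y(Z, O) = -4 + 4*O (y(Z, O) = -8 + 2*(2*(1 + O)) = -8 + 2*(2 + 2*O) = -8 + (4 + 4*O) = -4 + 4*O)
f = 12 (f = 20 - (-4 + 4*3) = 20 - (-4 + 12) = 20 - 1*8 = 20 - 8 = 12)
-36*u + f = -36*(-3/2) + 12 = 54 + 12 = 66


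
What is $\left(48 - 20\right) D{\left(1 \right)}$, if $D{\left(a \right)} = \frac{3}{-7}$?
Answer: $-12$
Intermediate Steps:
$D{\left(a \right)} = - \frac{3}{7}$ ($D{\left(a \right)} = 3 \left(- \frac{1}{7}\right) = - \frac{3}{7}$)
$\left(48 - 20\right) D{\left(1 \right)} = \left(48 - 20\right) \left(- \frac{3}{7}\right) = 28 \left(- \frac{3}{7}\right) = -12$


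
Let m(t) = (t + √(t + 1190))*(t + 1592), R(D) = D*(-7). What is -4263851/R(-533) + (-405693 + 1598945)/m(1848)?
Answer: -31912470530048/27928978805 - 298313*√62/419196680 ≈ -1142.6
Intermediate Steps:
R(D) = -7*D
m(t) = (1592 + t)*(t + √(1190 + t)) (m(t) = (t + √(1190 + t))*(1592 + t) = (1592 + t)*(t + √(1190 + t)))
-4263851/R(-533) + (-405693 + 1598945)/m(1848) = -4263851/((-7*(-533))) + (-405693 + 1598945)/(1848² + 1592*1848 + 1592*√(1190 + 1848) + 1848*√(1190 + 1848)) = -4263851/3731 + 1193252/(3415104 + 2942016 + 1592*√3038 + 1848*√3038) = -4263851*1/3731 + 1193252/(3415104 + 2942016 + 1592*(7*√62) + 1848*(7*√62)) = -4263851/3731 + 1193252/(3415104 + 2942016 + 11144*√62 + 12936*√62) = -4263851/3731 + 1193252/(6357120 + 24080*√62)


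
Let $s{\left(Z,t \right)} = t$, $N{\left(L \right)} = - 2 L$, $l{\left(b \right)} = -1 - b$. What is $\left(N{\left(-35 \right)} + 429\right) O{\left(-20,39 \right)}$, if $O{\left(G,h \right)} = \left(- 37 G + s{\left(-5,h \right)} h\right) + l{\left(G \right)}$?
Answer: $1137720$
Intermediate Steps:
$O{\left(G,h \right)} = -1 + h^{2} - 38 G$ ($O{\left(G,h \right)} = \left(- 37 G + h h\right) - \left(1 + G\right) = \left(- 37 G + h^{2}\right) - \left(1 + G\right) = \left(h^{2} - 37 G\right) - \left(1 + G\right) = -1 + h^{2} - 38 G$)
$\left(N{\left(-35 \right)} + 429\right) O{\left(-20,39 \right)} = \left(\left(-2\right) \left(-35\right) + 429\right) \left(-1 + 39^{2} - -760\right) = \left(70 + 429\right) \left(-1 + 1521 + 760\right) = 499 \cdot 2280 = 1137720$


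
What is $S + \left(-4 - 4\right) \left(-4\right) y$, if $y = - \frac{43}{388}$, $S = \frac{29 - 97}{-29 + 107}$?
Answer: $- \frac{16714}{3783} \approx -4.4182$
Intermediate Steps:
$S = - \frac{34}{39}$ ($S = - \frac{68}{78} = \left(-68\right) \frac{1}{78} = - \frac{34}{39} \approx -0.87179$)
$y = - \frac{43}{388}$ ($y = \left(-43\right) \frac{1}{388} = - \frac{43}{388} \approx -0.11082$)
$S + \left(-4 - 4\right) \left(-4\right) y = - \frac{34}{39} + \left(-4 - 4\right) \left(-4\right) \left(- \frac{43}{388}\right) = - \frac{34}{39} + \left(-8\right) \left(-4\right) \left(- \frac{43}{388}\right) = - \frac{34}{39} + 32 \left(- \frac{43}{388}\right) = - \frac{34}{39} - \frac{344}{97} = - \frac{16714}{3783}$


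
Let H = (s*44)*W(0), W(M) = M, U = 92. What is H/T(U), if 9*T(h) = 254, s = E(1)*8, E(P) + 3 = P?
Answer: 0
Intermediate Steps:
E(P) = -3 + P
s = -16 (s = (-3 + 1)*8 = -2*8 = -16)
T(h) = 254/9 (T(h) = (⅑)*254 = 254/9)
H = 0 (H = -16*44*0 = -704*0 = 0)
H/T(U) = 0/(254/9) = 0*(9/254) = 0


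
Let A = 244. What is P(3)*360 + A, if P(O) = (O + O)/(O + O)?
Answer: 604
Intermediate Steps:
P(O) = 1 (P(O) = (2*O)/((2*O)) = (2*O)*(1/(2*O)) = 1)
P(3)*360 + A = 1*360 + 244 = 360 + 244 = 604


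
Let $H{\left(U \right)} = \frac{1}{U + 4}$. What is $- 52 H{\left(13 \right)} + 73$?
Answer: $\frac{1189}{17} \approx 69.941$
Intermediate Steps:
$H{\left(U \right)} = \frac{1}{4 + U}$
$- 52 H{\left(13 \right)} + 73 = - \frac{52}{4 + 13} + 73 = - \frac{52}{17} + 73 = \frac{1189}{17}$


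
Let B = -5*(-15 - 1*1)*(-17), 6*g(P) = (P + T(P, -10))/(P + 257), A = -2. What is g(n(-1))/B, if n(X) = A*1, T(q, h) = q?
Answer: 1/520200 ≈ 1.9223e-6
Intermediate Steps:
n(X) = -2 (n(X) = -2*1 = -2)
g(P) = P/(3*(257 + P)) (g(P) = ((P + P)/(P + 257))/6 = ((2*P)/(257 + P))/6 = (2*P/(257 + P))/6 = P/(3*(257 + P)))
B = -1360 (B = -5*(-15 - 1)*(-17) = -5*(-16)*(-17) = 80*(-17) = -1360)
g(n(-1))/B = ((1/3)*(-2)/(257 - 2))/(-1360) = ((1/3)*(-2)/255)*(-1/1360) = ((1/3)*(-2)*(1/255))*(-1/1360) = -2/765*(-1/1360) = 1/520200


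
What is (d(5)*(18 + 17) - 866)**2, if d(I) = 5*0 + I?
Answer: 477481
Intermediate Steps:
d(I) = I (d(I) = 0 + I = I)
(d(5)*(18 + 17) - 866)**2 = (5*(18 + 17) - 866)**2 = (5*35 - 866)**2 = (175 - 866)**2 = (-691)**2 = 477481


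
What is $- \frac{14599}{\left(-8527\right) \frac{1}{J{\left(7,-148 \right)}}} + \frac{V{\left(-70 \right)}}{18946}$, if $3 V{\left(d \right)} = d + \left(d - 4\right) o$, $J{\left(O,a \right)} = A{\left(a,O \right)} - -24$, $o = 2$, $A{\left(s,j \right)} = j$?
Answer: $\frac{12860628968}{242328813} \approx 53.071$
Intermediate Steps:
$J{\left(O,a \right)} = 24 + O$ ($J{\left(O,a \right)} = O - -24 = O + 24 = 24 + O$)
$V{\left(d \right)} = - \frac{8}{3} + d$ ($V{\left(d \right)} = \frac{d + \left(d - 4\right) 2}{3} = \frac{d + \left(-4 + d\right) 2}{3} = \frac{d + \left(-8 + 2 d\right)}{3} = \frac{-8 + 3 d}{3} = - \frac{8}{3} + d$)
$- \frac{14599}{\left(-8527\right) \frac{1}{J{\left(7,-148 \right)}}} + \frac{V{\left(-70 \right)}}{18946} = - \frac{14599}{\left(-8527\right) \frac{1}{24 + 7}} + \frac{- \frac{8}{3} - 70}{18946} = - \frac{14599}{\left(-8527\right) \frac{1}{31}} - \frac{109}{28419} = - \frac{14599}{- \frac{8527}{31}} - \frac{109}{28419} = \left(-14599\right) \left(- \frac{31}{8527}\right) - \frac{109}{28419} = \frac{452569}{8527} - \frac{109}{28419} = \frac{12860628968}{242328813}$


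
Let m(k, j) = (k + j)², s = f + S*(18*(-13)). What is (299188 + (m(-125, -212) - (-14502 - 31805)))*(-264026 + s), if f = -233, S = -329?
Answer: -85970292472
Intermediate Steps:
s = 76753 (s = -233 - 5922*(-13) = -233 - 329*(-234) = -233 + 76986 = 76753)
m(k, j) = (j + k)²
(299188 + (m(-125, -212) - (-14502 - 31805)))*(-264026 + s) = (299188 + ((-212 - 125)² - (-14502 - 31805)))*(-264026 + 76753) = (299188 + ((-337)² - 1*(-46307)))*(-187273) = (299188 + (113569 + 46307))*(-187273) = (299188 + 159876)*(-187273) = 459064*(-187273) = -85970292472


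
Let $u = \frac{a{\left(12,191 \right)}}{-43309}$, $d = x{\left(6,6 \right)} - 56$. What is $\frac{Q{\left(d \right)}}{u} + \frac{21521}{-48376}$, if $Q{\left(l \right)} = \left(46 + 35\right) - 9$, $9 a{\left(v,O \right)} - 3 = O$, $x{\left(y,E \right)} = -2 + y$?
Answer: $- \frac{678819731153}{4692472} \approx -1.4466 \cdot 10^{5}$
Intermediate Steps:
$d = -52$ ($d = \left(-2 + 6\right) - 56 = 4 - 56 = -52$)
$a{\left(v,O \right)} = \frac{1}{3} + \frac{O}{9}$
$u = - \frac{194}{389781}$ ($u = \frac{\frac{1}{3} + \frac{1}{9} \cdot 191}{-43309} = \left(\frac{1}{3} + \frac{191}{9}\right) \left(- \frac{1}{43309}\right) = \frac{194}{9} \left(- \frac{1}{43309}\right) = - \frac{194}{389781} \approx -0.00049772$)
$Q{\left(l \right)} = 72$ ($Q{\left(l \right)} = 81 - 9 = 72$)
$\frac{Q{\left(d \right)}}{u} + \frac{21521}{-48376} = \frac{72}{- \frac{194}{389781}} + \frac{21521}{-48376} = 72 \left(- \frac{389781}{194}\right) + 21521 \left(- \frac{1}{48376}\right) = - \frac{14032116}{97} - \frac{21521}{48376} = - \frac{678819731153}{4692472}$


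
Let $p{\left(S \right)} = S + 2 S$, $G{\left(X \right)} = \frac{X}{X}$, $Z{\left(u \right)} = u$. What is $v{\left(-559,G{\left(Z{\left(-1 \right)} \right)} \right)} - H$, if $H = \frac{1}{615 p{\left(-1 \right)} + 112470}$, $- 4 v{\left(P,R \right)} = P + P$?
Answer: $\frac{61839373}{221250} \approx 279.5$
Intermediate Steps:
$G{\left(X \right)} = 1$
$v{\left(P,R \right)} = - \frac{P}{2}$ ($v{\left(P,R \right)} = - \frac{P + P}{4} = - \frac{2 P}{4} = - \frac{P}{2}$)
$p{\left(S \right)} = 3 S$
$H = \frac{1}{110625}$ ($H = \frac{1}{615 \cdot 3 \left(-1\right) + 112470} = \frac{1}{615 \left(-3\right) + 112470} = \frac{1}{-1845 + 112470} = \frac{1}{110625} \approx 9.0395 \cdot 10^{-6}$)
$v{\left(-559,G{\left(Z{\left(-1 \right)} \right)} \right)} - H = \left(- \frac{1}{2}\right) \left(-559\right) - \frac{1}{110625} = \frac{559}{2} - \frac{1}{110625} = \frac{61839373}{221250}$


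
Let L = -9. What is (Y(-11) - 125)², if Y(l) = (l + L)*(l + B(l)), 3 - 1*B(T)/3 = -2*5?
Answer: 469225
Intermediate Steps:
B(T) = 39 (B(T) = 9 - (-6)*5 = 9 - 3*(-10) = 9 + 30 = 39)
Y(l) = (-9 + l)*(39 + l) (Y(l) = (l - 9)*(l + 39) = (-9 + l)*(39 + l))
(Y(-11) - 125)² = ((-351 + (-11)² + 30*(-11)) - 125)² = ((-351 + 121 - 330) - 125)² = (-560 - 125)² = (-685)² = 469225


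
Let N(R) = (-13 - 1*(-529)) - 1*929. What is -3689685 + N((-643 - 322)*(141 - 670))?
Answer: -3690098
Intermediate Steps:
N(R) = -413 (N(R) = (-13 + 529) - 929 = 516 - 929 = -413)
-3689685 + N((-643 - 322)*(141 - 670)) = -3689685 - 413 = -3690098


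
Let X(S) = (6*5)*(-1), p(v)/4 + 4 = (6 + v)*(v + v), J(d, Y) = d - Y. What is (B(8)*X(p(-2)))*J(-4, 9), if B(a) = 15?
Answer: 5850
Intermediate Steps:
p(v) = -16 + 8*v*(6 + v) (p(v) = -16 + 4*((6 + v)*(v + v)) = -16 + 4*((6 + v)*(2*v)) = -16 + 4*(2*v*(6 + v)) = -16 + 8*v*(6 + v))
X(S) = -30 (X(S) = 30*(-1) = -30)
(B(8)*X(p(-2)))*J(-4, 9) = (15*(-30))*(-4 - 1*9) = -450*(-4 - 9) = -450*(-13) = 5850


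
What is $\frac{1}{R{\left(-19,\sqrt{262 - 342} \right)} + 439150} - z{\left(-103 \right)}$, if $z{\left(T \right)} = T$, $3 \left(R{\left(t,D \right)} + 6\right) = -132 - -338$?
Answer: $\frac{135716717}{1317638} \approx 103.0$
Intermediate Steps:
$R{\left(t,D \right)} = \frac{188}{3}$ ($R{\left(t,D \right)} = -6 + \frac{-132 - -338}{3} = -6 + \frac{-132 + 338}{3} = -6 + \frac{1}{3} \cdot 206 = -6 + \frac{206}{3} = \frac{188}{3}$)
$\frac{1}{R{\left(-19,\sqrt{262 - 342} \right)} + 439150} - z{\left(-103 \right)} = \frac{1}{\frac{188}{3} + 439150} - -103 = \frac{1}{\frac{1317638}{3}} + 103 = \frac{3}{1317638} + 103 = \frac{135716717}{1317638}$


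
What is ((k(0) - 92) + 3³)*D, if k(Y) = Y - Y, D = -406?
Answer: 26390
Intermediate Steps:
k(Y) = 0
((k(0) - 92) + 3³)*D = ((0 - 92) + 3³)*(-406) = (-92 + 27)*(-406) = -65*(-406) = 26390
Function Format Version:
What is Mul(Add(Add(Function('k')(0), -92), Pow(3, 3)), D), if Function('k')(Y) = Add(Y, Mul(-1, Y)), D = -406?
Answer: 26390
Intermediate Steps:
Function('k')(Y) = 0
Mul(Add(Add(Function('k')(0), -92), Pow(3, 3)), D) = Mul(Add(Add(0, -92), Pow(3, 3)), -406) = Mul(Add(-92, 27), -406) = Mul(-65, -406) = 26390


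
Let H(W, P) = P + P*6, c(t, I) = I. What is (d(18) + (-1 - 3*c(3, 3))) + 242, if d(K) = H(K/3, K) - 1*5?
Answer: 353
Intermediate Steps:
H(W, P) = 7*P (H(W, P) = P + 6*P = 7*P)
d(K) = -5 + 7*K (d(K) = 7*K - 1*5 = 7*K - 5 = -5 + 7*K)
(d(18) + (-1 - 3*c(3, 3))) + 242 = ((-5 + 7*18) + (-1 - 3*3)) + 242 = ((-5 + 126) + (-1 - 9)) + 242 = (121 - 10) + 242 = 111 + 242 = 353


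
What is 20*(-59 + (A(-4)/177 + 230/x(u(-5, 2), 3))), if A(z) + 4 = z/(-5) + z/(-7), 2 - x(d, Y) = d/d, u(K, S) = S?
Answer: 4237012/1239 ≈ 3419.7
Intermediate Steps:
x(d, Y) = 1 (x(d, Y) = 2 - d/d = 2 - 1*1 = 2 - 1 = 1)
A(z) = -4 - 12*z/35 (A(z) = -4 + (z/(-5) + z/(-7)) = -4 + (z*(-⅕) + z*(-⅐)) = -4 + (-z/5 - z/7) = -4 - 12*z/35)
20*(-59 + (A(-4)/177 + 230/x(u(-5, 2), 3))) = 20*(-59 + ((-4 - 12/35*(-4))/177 + 230/1)) = 20*(-59 + ((-4 + 48/35)*(1/177) + 230*1)) = 20*(-59 + (-92/35*1/177 + 230)) = 20*(-59 + (-92/6195 + 230)) = 20*(-59 + 1424758/6195) = 20*(1059253/6195) = 4237012/1239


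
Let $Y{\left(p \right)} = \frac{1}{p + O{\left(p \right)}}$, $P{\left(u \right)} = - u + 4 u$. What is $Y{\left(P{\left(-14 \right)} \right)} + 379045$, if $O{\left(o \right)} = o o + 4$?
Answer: $\frac{654231671}{1726} \approx 3.7905 \cdot 10^{5}$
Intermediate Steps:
$O{\left(o \right)} = 4 + o^{2}$ ($O{\left(o \right)} = o^{2} + 4 = 4 + o^{2}$)
$P{\left(u \right)} = 3 u$
$Y{\left(p \right)} = \frac{1}{4 + p + p^{2}}$ ($Y{\left(p \right)} = \frac{1}{p + \left(4 + p^{2}\right)} = \frac{1}{4 + p + p^{2}}$)
$Y{\left(P{\left(-14 \right)} \right)} + 379045 = \frac{1}{4 + 3 \left(-14\right) + \left(3 \left(-14\right)\right)^{2}} + 379045 = \frac{1}{4 - 42 + \left(-42\right)^{2}} + 379045 = \frac{1}{4 - 42 + 1764} + 379045 = \frac{1}{1726} + 379045 = \frac{654231671}{1726}$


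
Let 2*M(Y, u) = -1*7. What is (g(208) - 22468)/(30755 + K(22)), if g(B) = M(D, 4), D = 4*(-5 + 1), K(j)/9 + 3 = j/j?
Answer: -44943/61474 ≈ -0.73109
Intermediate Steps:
K(j) = -18 (K(j) = -27 + 9*(j/j) = -27 + 9*1 = -27 + 9 = -18)
D = -16 (D = 4*(-4) = -16)
M(Y, u) = -7/2 (M(Y, u) = (-1*7)/2 = (½)*(-7) = -7/2)
g(B) = -7/2
(g(208) - 22468)/(30755 + K(22)) = (-7/2 - 22468)/(30755 - 18) = -44943/2/30737 = -44943/2*1/30737 = -44943/61474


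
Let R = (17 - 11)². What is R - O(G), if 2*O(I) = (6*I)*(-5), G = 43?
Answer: 681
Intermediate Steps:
R = 36 (R = 6² = 36)
O(I) = -15*I (O(I) = ((6*I)*(-5))/2 = (-30*I)/2 = -15*I)
R - O(G) = 36 - (-15)*43 = 36 - 1*(-645) = 36 + 645 = 681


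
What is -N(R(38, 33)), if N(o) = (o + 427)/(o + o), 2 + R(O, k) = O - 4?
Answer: -459/64 ≈ -7.1719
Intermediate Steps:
R(O, k) = -6 + O (R(O, k) = -2 + (O - 4) = -2 + (-4 + O) = -6 + O)
N(o) = (427 + o)/(2*o) (N(o) = (427 + o)/((2*o)) = (427 + o)*(1/(2*o)) = (427 + o)/(2*o))
-N(R(38, 33)) = -(427 + (-6 + 38))/(2*(-6 + 38)) = -(427 + 32)/(2*32) = -459/(2*32) = -1*459/64 = -459/64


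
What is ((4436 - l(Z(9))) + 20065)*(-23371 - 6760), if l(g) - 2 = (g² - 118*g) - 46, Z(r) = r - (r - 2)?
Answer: -746555787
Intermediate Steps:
Z(r) = 2 (Z(r) = r - (-2 + r) = r + (2 - r) = 2)
l(g) = -44 + g² - 118*g (l(g) = 2 + ((g² - 118*g) - 46) = 2 + (-46 + g² - 118*g) = -44 + g² - 118*g)
((4436 - l(Z(9))) + 20065)*(-23371 - 6760) = ((4436 - (-44 + 2² - 118*2)) + 20065)*(-23371 - 6760) = ((4436 - (-44 + 4 - 236)) + 20065)*(-30131) = ((4436 - 1*(-276)) + 20065)*(-30131) = ((4436 + 276) + 20065)*(-30131) = (4712 + 20065)*(-30131) = 24777*(-30131) = -746555787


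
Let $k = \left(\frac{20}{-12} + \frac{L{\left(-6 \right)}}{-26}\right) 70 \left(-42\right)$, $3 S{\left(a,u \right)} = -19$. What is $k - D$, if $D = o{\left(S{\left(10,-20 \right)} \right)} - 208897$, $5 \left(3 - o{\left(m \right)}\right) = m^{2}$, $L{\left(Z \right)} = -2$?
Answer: $\frac{124941883}{585} \approx 2.1358 \cdot 10^{5}$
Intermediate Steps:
$S{\left(a,u \right)} = - \frac{19}{3}$ ($S{\left(a,u \right)} = \frac{1}{3} \left(-19\right) = - \frac{19}{3}$)
$o{\left(m \right)} = 3 - \frac{m^{2}}{5}$
$k = \frac{60760}{13}$ ($k = \left(\frac{20}{-12} - \frac{2}{-26}\right) 70 \left(-42\right) = \left(20 \left(- \frac{1}{12}\right) - - \frac{1}{13}\right) 70 \left(-42\right) = \left(- \frac{5}{3} + \frac{1}{13}\right) 70 \left(-42\right) = \left(- \frac{62}{39}\right) 70 \left(-42\right) = \left(- \frac{4340}{39}\right) \left(-42\right) = \frac{60760}{13} \approx 4673.8$)
$D = - \frac{9400591}{45}$ ($D = \left(3 - \frac{\left(- \frac{19}{3}\right)^{2}}{5}\right) - 208897 = \left(3 - \frac{361}{45}\right) - 208897 = - \frac{226}{45} - 208897 = - \frac{9400591}{45} \approx -2.089 \cdot 10^{5}$)
$k - D = \frac{60760}{13} - - \frac{9400591}{45} = \frac{60760}{13} + \frac{9400591}{45} = \frac{124941883}{585}$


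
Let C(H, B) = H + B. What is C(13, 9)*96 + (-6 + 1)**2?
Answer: 2137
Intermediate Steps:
C(H, B) = B + H
C(13, 9)*96 + (-6 + 1)**2 = (9 + 13)*96 + (-6 + 1)**2 = 22*96 + (-5)**2 = 2112 + 25 = 2137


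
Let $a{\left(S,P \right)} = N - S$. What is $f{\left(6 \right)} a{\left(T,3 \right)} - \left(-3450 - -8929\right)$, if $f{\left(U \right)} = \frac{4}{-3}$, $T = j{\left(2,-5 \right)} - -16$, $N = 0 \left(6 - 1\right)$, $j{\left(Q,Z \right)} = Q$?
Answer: $-5455$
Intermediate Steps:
$N = 0$ ($N = 0 \cdot 5 = 0$)
$T = 18$ ($T = 2 - -16 = 2 + 16 = 18$)
$a{\left(S,P \right)} = - S$ ($a{\left(S,P \right)} = 0 - S = - S$)
$f{\left(U \right)} = - \frac{4}{3}$ ($f{\left(U \right)} = 4 \left(- \frac{1}{3}\right) = - \frac{4}{3}$)
$f{\left(6 \right)} a{\left(T,3 \right)} - \left(-3450 - -8929\right) = - \frac{4 \left(\left(-1\right) 18\right)}{3} - \left(-3450 - -8929\right) = \left(- \frac{4}{3}\right) \left(-18\right) - \left(-3450 + 8929\right) = 24 - 5479 = -5455$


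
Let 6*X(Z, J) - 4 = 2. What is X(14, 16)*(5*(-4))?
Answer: -20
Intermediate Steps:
X(Z, J) = 1 (X(Z, J) = ⅔ + (⅙)*2 = ⅔ + ⅓ = 1)
X(14, 16)*(5*(-4)) = 1*(5*(-4)) = 1*(-20) = -20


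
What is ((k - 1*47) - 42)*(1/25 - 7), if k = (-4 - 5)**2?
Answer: 1392/25 ≈ 55.680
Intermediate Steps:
k = 81 (k = (-9)**2 = 81)
((k - 1*47) - 42)*(1/25 - 7) = ((81 - 1*47) - 42)*(1/25 - 7) = ((81 - 47) - 42)*(1/25 - 7) = (34 - 42)*(-174/25) = -8*(-174/25) = 1392/25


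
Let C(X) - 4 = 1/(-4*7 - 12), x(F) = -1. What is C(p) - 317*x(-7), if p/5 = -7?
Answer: 12839/40 ≈ 320.98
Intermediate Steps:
p = -35 (p = 5*(-7) = -35)
C(X) = 159/40 (C(X) = 4 + 1/(-4*7 - 12) = 4 + 1/(-28 - 12) = 4 + 1/(-40) = 4 - 1/40 = 159/40)
C(p) - 317*x(-7) = 159/40 - 317*(-1) = 159/40 + 317 = 12839/40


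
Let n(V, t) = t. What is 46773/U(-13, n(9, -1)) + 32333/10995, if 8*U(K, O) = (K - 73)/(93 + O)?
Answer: -189249651361/472785 ≈ -4.0029e+5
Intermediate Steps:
U(K, O) = (-73 + K)/(8*(93 + O)) (U(K, O) = ((K - 73)/(93 + O))/8 = ((-73 + K)/(93 + O))/8 = (-73 + K)/(8*(93 + O)))
46773/U(-13, n(9, -1)) + 32333/10995 = 46773/(((-73 - 13)/(8*(93 - 1)))) + 32333/10995 = 46773/(((1/8)*(-86)/92)) + 32333*(1/10995) = 46773/(((1/8)*(1/92)*(-86))) + 32333/10995 = 46773/(-43/368) + 32333/10995 = 46773*(-368/43) + 32333/10995 = -17212464/43 + 32333/10995 = -189249651361/472785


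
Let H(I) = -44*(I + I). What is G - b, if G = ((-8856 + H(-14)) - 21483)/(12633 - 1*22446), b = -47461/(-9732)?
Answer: -20273941/10611124 ≈ -1.9106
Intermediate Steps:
H(I) = -88*I
b = 47461/9732 (b = -47461*(-1/9732) = 47461/9732 ≈ 4.8768)
G = 29107/9813 (G = ((-8856 - 88*(-14)) - 21483)/(12633 - 1*22446) = ((-8856 + 1232) - 21483)/(12633 - 22446) = (-7624 - 21483)/(-9813) = -29107*(-1/9813) = 29107/9813 ≈ 2.9662)
G - b = 29107/9813 - 1*47461/9732 = 29107/9813 - 47461/9732 = -20273941/10611124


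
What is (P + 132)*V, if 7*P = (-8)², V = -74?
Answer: -73112/7 ≈ -10445.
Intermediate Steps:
P = 64/7 (P = (⅐)*(-8)² = (⅐)*64 = 64/7 ≈ 9.1429)
(P + 132)*V = (64/7 + 132)*(-74) = (988/7)*(-74) = -73112/7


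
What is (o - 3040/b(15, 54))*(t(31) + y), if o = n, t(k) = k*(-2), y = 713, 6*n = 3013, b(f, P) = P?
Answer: 5224709/18 ≈ 2.9026e+5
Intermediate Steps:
n = 3013/6 (n = (1/6)*3013 = 3013/6 ≈ 502.17)
t(k) = -2*k
o = 3013/6 ≈ 502.17
(o - 3040/b(15, 54))*(t(31) + y) = (3013/6 - 3040/54)*(-2*31 + 713) = (3013/6 - 3040*1/54)*(-62 + 713) = (3013/6 - 1520/27)*651 = (24077/54)*651 = 5224709/18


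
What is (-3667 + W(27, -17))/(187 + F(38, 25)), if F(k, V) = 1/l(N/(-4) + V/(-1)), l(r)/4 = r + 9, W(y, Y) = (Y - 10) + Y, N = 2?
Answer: -244926/12341 ≈ -19.847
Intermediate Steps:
W(y, Y) = -10 + 2*Y (W(y, Y) = (-10 + Y) + Y = -10 + 2*Y)
l(r) = 36 + 4*r (l(r) = 4*(r + 9) = 4*(9 + r) = 36 + 4*r)
F(k, V) = 1/(34 - 4*V) (F(k, V) = 1/(36 + 4*(2/(-4) + V/(-1))) = 1/(36 + 4*(2*(-¼) + V*(-1))) = 1/(36 + 4*(-½ - V)) = 1/(36 + (-2 - 4*V)) = 1/(34 - 4*V))
(-3667 + W(27, -17))/(187 + F(38, 25)) = (-3667 + (-10 + 2*(-17)))/(187 - 1/(-34 + 4*25)) = (-3667 + (-10 - 34))/(187 - 1/(-34 + 100)) = (-3667 - 44)/(187 - 1/66) = -3711/(187 - 1*1/66) = -3711/(187 - 1/66) = -3711/12341/66 = -3711*66/12341 = -244926/12341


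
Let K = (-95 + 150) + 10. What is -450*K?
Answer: -29250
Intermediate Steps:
K = 65 (K = 55 + 10 = 65)
-450*K = -450*65 = -29250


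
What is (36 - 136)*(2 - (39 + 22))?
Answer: 5900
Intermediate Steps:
(36 - 136)*(2 - (39 + 22)) = -100*(2 - 1*61) = -100*(2 - 61) = -100*(-59) = 5900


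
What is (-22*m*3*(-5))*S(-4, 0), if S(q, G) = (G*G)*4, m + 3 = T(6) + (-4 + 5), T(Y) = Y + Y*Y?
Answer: 0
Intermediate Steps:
T(Y) = Y + Y²
m = 40 (m = -3 + (6*(1 + 6) + (-4 + 5)) = -3 + (6*7 + 1) = -3 + (42 + 1) = -3 + 43 = 40)
S(q, G) = 4*G² (S(q, G) = G²*4 = 4*G²)
(-22*m*3*(-5))*S(-4, 0) = (-22*40*3*(-5))*(4*0²) = (-2640*(-5))*(4*0) = -22*(-600)*0 = 13200*0 = 0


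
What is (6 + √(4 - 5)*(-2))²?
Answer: 32 - 24*I ≈ 32.0 - 24.0*I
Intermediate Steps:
(6 + √(4 - 5)*(-2))² = (6 + √(-1)*(-2))² = (6 + I*(-2))² = (6 - 2*I)²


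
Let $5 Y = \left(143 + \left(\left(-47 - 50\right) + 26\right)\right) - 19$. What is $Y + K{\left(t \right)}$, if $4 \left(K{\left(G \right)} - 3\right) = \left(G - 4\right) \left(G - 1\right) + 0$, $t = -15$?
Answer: $\frac{448}{5} \approx 89.6$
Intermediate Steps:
$K{\left(G \right)} = 3 + \frac{\left(-1 + G\right) \left(-4 + G\right)}{4}$ ($K{\left(G \right)} = 3 + \frac{\left(G - 4\right) \left(G - 1\right) + 0}{4} = 3 + \frac{\left(-4 + G\right) \left(-1 + G\right) + 0}{4} = 3 + \frac{\left(-1 + G\right) \left(-4 + G\right) + 0}{4} = 3 + \frac{\left(-1 + G\right) \left(-4 + G\right)}{4}$)
$Y = \frac{53}{5}$ ($Y = \frac{\left(143 + \left(\left(-47 - 50\right) + 26\right)\right) - 19}{5} = \frac{\left(143 + \left(-97 + 26\right)\right) - 19}{5} = \frac{\left(143 - 71\right) - 19}{5} = \frac{72 - 19}{5} = \frac{1}{5} \cdot 53 = \frac{53}{5} \approx 10.6$)
$Y + K{\left(t \right)} = \frac{53}{5} + \left(4 - - \frac{75}{4} + \frac{\left(-15\right)^{2}}{4}\right) = \frac{53}{5} + \left(4 + \frac{75}{4} + \frac{1}{4} \cdot 225\right) = \frac{53}{5} + \left(4 + \frac{75}{4} + \frac{225}{4}\right) = \frac{53}{5} + 79 = \frac{448}{5}$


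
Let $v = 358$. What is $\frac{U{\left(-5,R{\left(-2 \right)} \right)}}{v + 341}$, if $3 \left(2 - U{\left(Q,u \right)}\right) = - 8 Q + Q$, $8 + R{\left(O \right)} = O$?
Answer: $- \frac{29}{2097} \approx -0.013829$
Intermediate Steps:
$R{\left(O \right)} = -8 + O$
$U{\left(Q,u \right)} = 2 + \frac{7 Q}{3}$ ($U{\left(Q,u \right)} = 2 - \frac{- 8 Q + Q}{3} = 2 - \frac{\left(-7\right) Q}{3} = 2 + \frac{7 Q}{3}$)
$\frac{U{\left(-5,R{\left(-2 \right)} \right)}}{v + 341} = \frac{2 + \frac{7}{3} \left(-5\right)}{358 + 341} = \frac{2 - \frac{35}{3}}{699} = \left(- \frac{29}{3}\right) \frac{1}{699} = - \frac{29}{2097}$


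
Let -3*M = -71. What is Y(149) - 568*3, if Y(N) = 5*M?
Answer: -4757/3 ≈ -1585.7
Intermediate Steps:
M = 71/3 (M = -1/3*(-71) = 71/3 ≈ 23.667)
Y(N) = 355/3 (Y(N) = 5*(71/3) = 355/3)
Y(149) - 568*3 = 355/3 - 568*3 = 355/3 - 1*1704 = 355/3 - 1704 = -4757/3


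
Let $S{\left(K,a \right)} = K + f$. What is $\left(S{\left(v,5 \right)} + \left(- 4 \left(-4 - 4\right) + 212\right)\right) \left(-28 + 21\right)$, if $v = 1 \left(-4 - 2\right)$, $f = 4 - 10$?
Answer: $-1624$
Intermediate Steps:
$f = -6$ ($f = 4 - 10 = -6$)
$v = -6$ ($v = 1 \left(-6\right) = -6$)
$S{\left(K,a \right)} = -6 + K$ ($S{\left(K,a \right)} = K - 6 = -6 + K$)
$\left(S{\left(v,5 \right)} + \left(- 4 \left(-4 - 4\right) + 212\right)\right) \left(-28 + 21\right) = \left(\left(-6 - 6\right) + \left(- 4 \left(-4 - 4\right) + 212\right)\right) \left(-28 + 21\right) = \left(-12 + \left(\left(-4\right) \left(-8\right) + 212\right)\right) \left(-7\right) = \left(-12 + \left(32 + 212\right)\right) \left(-7\right) = \left(-12 + 244\right) \left(-7\right) = 232 \left(-7\right) = -1624$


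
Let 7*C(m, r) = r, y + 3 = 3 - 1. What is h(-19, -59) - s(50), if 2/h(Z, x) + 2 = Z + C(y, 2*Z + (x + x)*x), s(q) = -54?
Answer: 365972/6777 ≈ 54.002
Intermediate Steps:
y = -1 (y = -3 + (3 - 1) = -3 + 2 = -1)
C(m, r) = r/7
h(Z, x) = 2/(-2 + 2*x²/7 + 9*Z/7) (h(Z, x) = 2/(-2 + (Z + (2*Z + (x + x)*x)/7)) = 2/(-2 + (Z + (2*Z + (2*x)*x)/7)) = 2/(-2 + (Z + (2*Z + 2*x²)/7)) = 2/(-2 + (Z + (2*Z/7 + 2*x²/7))) = 2/(-2 + (2*x²/7 + 9*Z/7)) = 2/(-2 + 2*x²/7 + 9*Z/7))
h(-19, -59) - s(50) = 14/(-14 + 2*(-59)² + 9*(-19)) - 1*(-54) = 14/(-14 + 2*3481 - 171) + 54 = 14/(-14 + 6962 - 171) + 54 = 14/6777 + 54 = 365972/6777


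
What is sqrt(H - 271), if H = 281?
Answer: sqrt(10) ≈ 3.1623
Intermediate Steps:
sqrt(H - 271) = sqrt(281 - 271) = sqrt(10)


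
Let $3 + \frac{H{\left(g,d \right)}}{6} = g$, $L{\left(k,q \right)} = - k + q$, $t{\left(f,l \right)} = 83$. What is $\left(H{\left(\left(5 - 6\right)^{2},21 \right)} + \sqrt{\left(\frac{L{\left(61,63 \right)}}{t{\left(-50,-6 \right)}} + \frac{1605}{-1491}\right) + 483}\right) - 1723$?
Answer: $-1735 + \frac{13 \sqrt{4852685138}}{41251} \approx -1713.0$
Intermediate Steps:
$L{\left(k,q \right)} = q - k$
$H{\left(g,d \right)} = -18 + 6 g$
$\left(H{\left(\left(5 - 6\right)^{2},21 \right)} + \sqrt{\left(\frac{L{\left(61,63 \right)}}{t{\left(-50,-6 \right)}} + \frac{1605}{-1491}\right) + 483}\right) - 1723 = \left(\left(-18 + 6 \left(5 - 6\right)^{2}\right) + \sqrt{\left(\frac{63 - 61}{83} + \frac{1605}{-1491}\right) + 483}\right) - 1723 = \left(\left(-18 + 6 \left(-1\right)^{2}\right) + \sqrt{\left(\left(63 - 61\right) \frac{1}{83} + 1605 \left(- \frac{1}{1491}\right)\right) + 483}\right) - 1723 = \left(\left(-18 + 6 \cdot 1\right) + \sqrt{\left(2 \cdot \frac{1}{83} - \frac{535}{497}\right) + 483}\right) - 1723 = \left(\left(-18 + 6\right) + \sqrt{\left(\frac{2}{83} - \frac{535}{497}\right) + 483}\right) - 1723 = \left(-12 + \sqrt{- \frac{43411}{41251} + 483}\right) - 1723 = \left(-12 + \sqrt{\frac{19880822}{41251}}\right) - 1723 = \left(-12 + \frac{13 \sqrt{4852685138}}{41251}\right) - 1723 = -1735 + \frac{13 \sqrt{4852685138}}{41251}$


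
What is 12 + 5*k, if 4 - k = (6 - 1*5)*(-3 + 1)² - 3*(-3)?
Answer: -33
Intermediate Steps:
k = -9 (k = 4 - ((6 - 1*5)*(-3 + 1)² - 3*(-3)) = 4 - ((6 - 5)*(-2)² + 9) = 4 - (1*4 + 9) = 4 - (4 + 9) = 4 - 1*13 = 4 - 13 = -9)
12 + 5*k = 12 + 5*(-9) = 12 - 45 = -33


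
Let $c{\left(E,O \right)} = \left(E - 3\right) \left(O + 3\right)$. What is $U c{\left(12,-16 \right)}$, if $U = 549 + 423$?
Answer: $-113724$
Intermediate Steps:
$c{\left(E,O \right)} = \left(-3 + E\right) \left(3 + O\right)$
$U = 972$
$U c{\left(12,-16 \right)} = 972 \left(-9 - -48 + 3 \cdot 12 + 12 \left(-16\right)\right) = 972 \left(-9 + 48 + 36 - 192\right) = 972 \left(-117\right) = -113724$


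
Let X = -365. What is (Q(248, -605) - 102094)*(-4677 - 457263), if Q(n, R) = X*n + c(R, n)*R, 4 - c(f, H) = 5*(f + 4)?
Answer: 929912474460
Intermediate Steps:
c(f, H) = -16 - 5*f (c(f, H) = 4 - 5*(f + 4) = 4 - 5*(4 + f) = 4 - (20 + 5*f) = 4 + (-20 - 5*f) = -16 - 5*f)
Q(n, R) = -365*n + R*(-16 - 5*R) (Q(n, R) = -365*n + (-16 - 5*R)*R = -365*n + R*(-16 - 5*R))
(Q(248, -605) - 102094)*(-4677 - 457263) = ((-365*248 - 1*(-605)*(16 + 5*(-605))) - 102094)*(-4677 - 457263) = ((-90520 - 1*(-605)*(16 - 3025)) - 102094)*(-461940) = ((-90520 - 1*(-605)*(-3009)) - 102094)*(-461940) = ((-90520 - 1820445) - 102094)*(-461940) = (-1910965 - 102094)*(-461940) = -2013059*(-461940) = 929912474460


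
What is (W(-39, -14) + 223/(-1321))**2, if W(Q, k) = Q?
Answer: 2677234564/1745041 ≈ 1534.2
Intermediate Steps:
(W(-39, -14) + 223/(-1321))**2 = (-39 + 223/(-1321))**2 = (-39 + 223*(-1/1321))**2 = (-39 - 223/1321)**2 = (-51742/1321)**2 = 2677234564/1745041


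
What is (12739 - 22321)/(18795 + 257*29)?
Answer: -4791/13124 ≈ -0.36506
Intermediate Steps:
(12739 - 22321)/(18795 + 257*29) = -9582/(18795 + 7453) = -9582/26248 = -9582*1/26248 = -4791/13124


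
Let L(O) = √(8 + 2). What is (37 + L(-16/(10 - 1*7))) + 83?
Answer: 120 + √10 ≈ 123.16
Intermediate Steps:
L(O) = √10
(37 + L(-16/(10 - 1*7))) + 83 = (37 + √10) + 83 = 120 + √10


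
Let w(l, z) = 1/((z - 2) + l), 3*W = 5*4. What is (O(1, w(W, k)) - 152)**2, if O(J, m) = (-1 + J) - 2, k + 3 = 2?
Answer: 23716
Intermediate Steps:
k = -1 (k = -3 + 2 = -1)
W = 20/3 (W = (5*4)/3 = (1/3)*20 = 20/3 ≈ 6.6667)
w(l, z) = 1/(-2 + l + z) (w(l, z) = 1/((-2 + z) + l) = 1/(-2 + l + z))
O(J, m) = -3 + J
(O(1, w(W, k)) - 152)**2 = ((-3 + 1) - 152)**2 = (-2 - 152)**2 = (-154)**2 = 23716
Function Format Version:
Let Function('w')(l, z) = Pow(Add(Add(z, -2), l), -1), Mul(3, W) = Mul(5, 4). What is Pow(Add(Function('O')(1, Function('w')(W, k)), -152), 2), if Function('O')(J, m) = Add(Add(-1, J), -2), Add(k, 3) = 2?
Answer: 23716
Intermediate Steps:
k = -1 (k = Add(-3, 2) = -1)
W = Rational(20, 3) (W = Mul(Rational(1, 3), Mul(5, 4)) = Mul(Rational(1, 3), 20) = Rational(20, 3) ≈ 6.6667)
Function('w')(l, z) = Pow(Add(-2, l, z), -1) (Function('w')(l, z) = Pow(Add(Add(-2, z), l), -1) = Pow(Add(-2, l, z), -1))
Function('O')(J, m) = Add(-3, J)
Pow(Add(Function('O')(1, Function('w')(W, k)), -152), 2) = Pow(Add(Add(-3, 1), -152), 2) = Pow(Add(-2, -152), 2) = Pow(-154, 2) = 23716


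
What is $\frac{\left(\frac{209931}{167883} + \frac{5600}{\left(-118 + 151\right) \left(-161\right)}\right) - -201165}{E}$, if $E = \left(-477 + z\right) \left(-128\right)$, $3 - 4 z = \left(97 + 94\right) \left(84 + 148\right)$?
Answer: $\frac{4272185409289}{31408628777328} \approx 0.13602$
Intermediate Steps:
$z = - \frac{44309}{4}$ ($z = \frac{3}{4} - \frac{\left(97 + 94\right) \left(84 + 148\right)}{4} = \frac{3}{4} - \frac{191 \cdot 232}{4} = \frac{3}{4} - 11078 = - \frac{44309}{4} \approx -11077.0$)
$E = 1478944$ ($E = \left(-477 - \frac{44309}{4}\right) \left(-128\right) = \left(- \frac{46217}{4}\right) \left(-128\right) = 1478944$)
$\frac{\left(\frac{209931}{167883} + \frac{5600}{\left(-118 + 151\right) \left(-161\right)}\right) - -201165}{E} = \frac{\left(\frac{209931}{167883} + \frac{5600}{\left(-118 + 151\right) \left(-161\right)}\right) - -201165}{1478944} = \left(\left(209931 \cdot \frac{1}{167883} + \frac{5600}{33 \left(-161\right)}\right) + 201165\right) \frac{1}{1478944} = \left(\left(\frac{69977}{55961} + \frac{5600}{-5313}\right) + 201165\right) \frac{1}{1478944} = \left(\left(\frac{69977}{55961} + 5600 \left(- \frac{1}{5313}\right)\right) + 201165\right) \frac{1}{1478944} = \left(\left(\frac{69977}{55961} - \frac{800}{759}\right) + 201165\right) \frac{1}{1478944} = \left(\frac{8343743}{42474399} + 201165\right) \frac{1}{1478944} = \frac{8544370818578}{42474399} \cdot \frac{1}{1478944} = \frac{4272185409289}{31408628777328}$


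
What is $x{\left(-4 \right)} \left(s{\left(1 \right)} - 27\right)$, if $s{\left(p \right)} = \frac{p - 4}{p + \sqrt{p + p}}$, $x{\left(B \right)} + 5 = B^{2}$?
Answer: $-264 - 33 \sqrt{2} \approx -310.67$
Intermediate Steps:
$x{\left(B \right)} = -5 + B^{2}$
$s{\left(p \right)} = \frac{-4 + p}{p + \sqrt{2} \sqrt{p}}$ ($s{\left(p \right)} = \frac{-4 + p}{p + \sqrt{2 p}} = \frac{-4 + p}{p + \sqrt{2} \sqrt{p}}$)
$x{\left(-4 \right)} \left(s{\left(1 \right)} - 27\right) = \left(-5 + \left(-4\right)^{2}\right) \left(\frac{-4 + 1}{1 + \sqrt{2} \sqrt{1}} - 27\right) = \left(-5 + 16\right) \left(\frac{1}{1 + \sqrt{2} \cdot 1} \left(-3\right) - 27\right) = 11 \left(\frac{1}{1 + \sqrt{2}} \left(-3\right) - 27\right) = 11 \left(- \frac{3}{1 + \sqrt{2}} - 27\right) = 11 \left(-27 - \frac{3}{1 + \sqrt{2}}\right) = -297 - \frac{33}{1 + \sqrt{2}}$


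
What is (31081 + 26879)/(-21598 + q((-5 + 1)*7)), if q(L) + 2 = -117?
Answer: -6440/2413 ≈ -2.6689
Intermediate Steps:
q(L) = -119 (q(L) = -2 - 117 = -119)
(31081 + 26879)/(-21598 + q((-5 + 1)*7)) = (31081 + 26879)/(-21598 - 119) = 57960/(-21717) = 57960*(-1/21717) = -6440/2413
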